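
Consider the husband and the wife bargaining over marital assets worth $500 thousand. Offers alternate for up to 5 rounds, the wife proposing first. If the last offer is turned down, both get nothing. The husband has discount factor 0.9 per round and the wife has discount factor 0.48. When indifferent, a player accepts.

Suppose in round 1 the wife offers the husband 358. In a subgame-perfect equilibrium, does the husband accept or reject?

Round 5 (the wife proposes): rejection yields 0 for the husband; the wife offers 0 and keeps 500.
Round 4 (the husband proposes): the wife can get 500 next round, worth 0.48 × 500 = 240 now. The husband offers 240 and keeps 500 − 240 = 260.
Round 3 (the wife proposes): the husband can get 260 next round, worth 0.9 × 260 = 234 now; the wife offers that and keeps 266.
Round 2 (the husband proposes): the wife can get 266 next round, worth 0.48 × 266 = 127.68 now, so the husband offers 127.68, keeping 372.32.
So by rejecting in round 1, the husband gets 372.32 next round, worth 0.9 × 372.32 = 335.088 now.
Offer 358 ≥ 335.088, so the husband accepts.

Accept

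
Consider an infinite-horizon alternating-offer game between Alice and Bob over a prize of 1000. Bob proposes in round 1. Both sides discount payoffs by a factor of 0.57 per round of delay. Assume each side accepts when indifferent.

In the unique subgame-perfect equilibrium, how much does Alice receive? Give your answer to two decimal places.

When Bob proposes, Alice accepts any offer worth at least 0.57 times what Alice would get by proposing next round; and vice versa.
This gives x = 1000 − 0.57y and y = 1000 − 0.57x, where x and y are each side's share when it proposes.
Hence (1 − 0.57·0.57)x = 1000(1 − 0.57), i.e. 0.6751·x = 430.
x ≈ 636.9427; Alice's share is 1000 − x ≈ 363.0573.

363.06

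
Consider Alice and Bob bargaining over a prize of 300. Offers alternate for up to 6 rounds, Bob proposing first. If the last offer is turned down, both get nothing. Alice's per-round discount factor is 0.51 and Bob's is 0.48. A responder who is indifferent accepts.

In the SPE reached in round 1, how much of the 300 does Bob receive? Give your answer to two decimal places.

191.79

Round 6 (Alice proposes): Bob will accept anything ≥ 0, so Alice offers 0 and keeps 300.
Round 5 (Bob proposes): Alice can get 300 next round, worth 0.51 × 300 = 153 now; Bob offers that and keeps 147.
Round 4 (Alice proposes): Bob can get 147 next round, worth 0.48 × 147 = 70.56 now, so Alice offers 70.56, keeping 229.44.
Round 3 (Bob proposes): Alice can get 229.44 next round, worth 0.51 × 229.44 = 117.0144 now. Bob offers 117.0144 and keeps 300 − 117.0144 = 182.9856.
Round 2 (Alice proposes): Bob can get 182.9856 next round, worth 0.48 × 182.9856 = 87.833088 now; Alice offers that and keeps 212.166912.
Round 1 (Bob proposes): Alice can get 212.166912 next round, worth 0.51 × 212.166912 = 108.20512512 now, so Bob offers 108.20512512, keeping 191.79487488.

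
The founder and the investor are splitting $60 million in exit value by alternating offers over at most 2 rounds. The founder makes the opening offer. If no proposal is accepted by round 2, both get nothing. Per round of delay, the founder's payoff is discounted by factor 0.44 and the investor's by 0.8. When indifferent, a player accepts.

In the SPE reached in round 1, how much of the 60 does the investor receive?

Solve by backward induction from round 2.
Round 2 (the investor proposes): rejection yields 0 for the founder; the investor offers 0 and keeps 60.
Round 1 (the founder proposes): the investor can get 60 next round, worth 0.8 × 60 = 48 now. The founder offers 48 and keeps 60 − 48 = 12.

48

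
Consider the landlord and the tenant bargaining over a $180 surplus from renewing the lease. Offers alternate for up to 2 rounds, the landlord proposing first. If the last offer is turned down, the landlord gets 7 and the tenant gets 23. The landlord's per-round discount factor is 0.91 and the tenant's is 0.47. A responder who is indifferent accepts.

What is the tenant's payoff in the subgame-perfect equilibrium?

81.31

Work backward from the last round.
Round 2 (the tenant proposes): the landlord gets 7 if talks fail, so the tenant offers 7 and keeps 173.
Round 1 (the landlord proposes): the tenant can get 173 next round, worth 0.47 × 173 = 81.31 now. The landlord offers 81.31 and keeps 180 − 81.31 = 98.69.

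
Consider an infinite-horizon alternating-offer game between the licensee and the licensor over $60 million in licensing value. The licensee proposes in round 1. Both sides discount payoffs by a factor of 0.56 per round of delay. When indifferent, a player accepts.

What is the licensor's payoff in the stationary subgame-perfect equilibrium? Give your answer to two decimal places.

21.54

When the licensee proposes, the licensor accepts any offer worth at least 0.56 times what the licensor would get by proposing next round; and vice versa.
This gives x = 60 − 0.56y and y = 60 − 0.56x, where x and y are each side's share when it proposes.
Hence (1 − 0.56·0.56)x = 60(1 − 0.56), i.e. 0.6864·x = 26.4.
x ≈ 38.4615; the licensor's share is 60 − x ≈ 21.5385.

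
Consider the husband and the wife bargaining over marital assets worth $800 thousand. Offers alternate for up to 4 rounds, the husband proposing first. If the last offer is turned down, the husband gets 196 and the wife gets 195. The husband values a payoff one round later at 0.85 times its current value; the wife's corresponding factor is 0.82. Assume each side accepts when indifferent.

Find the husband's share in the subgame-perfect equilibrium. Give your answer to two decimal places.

356.39

Round 4 (the wife proposes): the husband gets 196 if talks fail, so the wife offers 196 and keeps 604.
Round 3 (the husband proposes): the wife can get 604 next round, worth 0.82 × 604 = 495.28 now, so the husband offers 495.28, keeping 304.72.
Round 2 (the wife proposes): the husband can get 304.72 next round, worth 0.85 × 304.72 = 259.012 now; the wife offers that and keeps 540.988.
Round 1 (the husband proposes): the wife can get 540.988 next round, worth 0.82 × 540.988 = 443.61016 now; the husband offers that and keeps 356.38984.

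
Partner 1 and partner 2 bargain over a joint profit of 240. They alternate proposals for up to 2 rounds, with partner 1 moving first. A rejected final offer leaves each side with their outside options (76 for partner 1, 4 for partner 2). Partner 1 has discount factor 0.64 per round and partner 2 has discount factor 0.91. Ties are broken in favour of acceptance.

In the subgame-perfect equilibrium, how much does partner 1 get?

90.76

Work backward from the last round.
Round 2 (partner 2 proposes): partner 1 gets 76 if talks fail, so partner 2 offers 76 and keeps 164.
Round 1 (partner 1 proposes): partner 2 can get 164 next round, worth 0.91 × 164 = 149.24 now, so partner 1 offers 149.24, keeping 90.76.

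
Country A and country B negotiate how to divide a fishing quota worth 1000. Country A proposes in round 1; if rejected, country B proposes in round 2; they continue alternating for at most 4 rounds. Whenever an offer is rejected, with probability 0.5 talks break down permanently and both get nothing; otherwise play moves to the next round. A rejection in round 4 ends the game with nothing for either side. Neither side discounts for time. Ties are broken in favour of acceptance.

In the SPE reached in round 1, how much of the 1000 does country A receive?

625

Round 4 (country B proposes): country A will accept anything ≥ 0, so country B offers 0 and keeps 1000.
Round 3 (country A proposes): rejecting gives country B an expected 0.5 × 1000 = 500; country A offers that and keeps 500.
Round 2 (country B proposes): rejecting gives country A an expected 0.5 × 500 = 250, so country B offers 250, keeping 750.
Round 1 (country A proposes): rejecting gives country B an expected 0.5 × 750 = 375, so country A offers 375, keeping 625.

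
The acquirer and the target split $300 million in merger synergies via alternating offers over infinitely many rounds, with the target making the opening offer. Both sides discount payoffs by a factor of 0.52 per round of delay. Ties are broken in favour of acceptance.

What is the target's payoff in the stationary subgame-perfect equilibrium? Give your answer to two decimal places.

197.37

Let x be the target's share when the target proposes and y be the acquirer's share when the acquirer proposes.
The acquirer accepts iff offered ≥ 0.52·y, so x = 300 − 0.52y. Symmetrically y = 300 − 0.52x.
Substituting: x = 300 − 0.52(300 − 0.52x), giving x(1 − 0.52·0.52) = 300(1 − 0.52).
So x = 300 × 0.48 / 0.7296 ≈ 197.3684, and the acquirer receives 300 − x ≈ 102.6316.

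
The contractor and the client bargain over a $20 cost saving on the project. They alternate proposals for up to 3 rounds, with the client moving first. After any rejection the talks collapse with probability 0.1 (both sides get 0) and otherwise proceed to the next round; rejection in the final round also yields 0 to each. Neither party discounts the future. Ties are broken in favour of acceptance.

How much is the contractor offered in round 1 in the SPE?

By backward induction:
Round 3 (the client proposes): rejection yields 0 for the contractor; the client offers 0 and keeps 20.
Round 2 (the contractor proposes): rejecting gives the client an expected 0.9 × 20 = 18; the contractor offers that and keeps 2.
Round 1 (the client proposes): rejecting gives the contractor an expected 0.9 × 2 = 1.8. The client offers 1.8 and keeps 20 − 1.8 = 18.2.

1.8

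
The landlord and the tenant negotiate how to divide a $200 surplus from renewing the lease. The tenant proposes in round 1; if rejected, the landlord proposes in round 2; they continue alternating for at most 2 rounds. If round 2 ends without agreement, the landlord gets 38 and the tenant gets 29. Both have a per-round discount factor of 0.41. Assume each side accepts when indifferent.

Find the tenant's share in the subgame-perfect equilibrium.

129.89

Round 2 (the landlord proposes): the tenant gets 29 if talks fail, so the landlord offers 29 and keeps 171.
Round 1 (the tenant proposes): the landlord can get 171 next round, worth 0.41 × 171 = 70.11 now. The tenant offers 70.11 and keeps 200 − 70.11 = 129.89.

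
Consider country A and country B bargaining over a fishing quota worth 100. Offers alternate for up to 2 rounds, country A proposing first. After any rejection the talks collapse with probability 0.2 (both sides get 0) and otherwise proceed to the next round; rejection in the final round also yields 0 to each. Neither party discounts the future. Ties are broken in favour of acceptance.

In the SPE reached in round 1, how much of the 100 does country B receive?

By backward induction:
Round 2 (country B proposes): rejection yields 0 for country A; country B offers 0 and keeps 100.
Round 1 (country A proposes): rejecting gives country B an expected 0.8 × 100 = 80. Country A offers 80 and keeps 100 − 80 = 20.

80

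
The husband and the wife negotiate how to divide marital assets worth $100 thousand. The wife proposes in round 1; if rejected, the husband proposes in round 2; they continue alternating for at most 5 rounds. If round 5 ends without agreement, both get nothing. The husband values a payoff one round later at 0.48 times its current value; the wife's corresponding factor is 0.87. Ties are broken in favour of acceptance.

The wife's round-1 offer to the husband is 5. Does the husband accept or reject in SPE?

Work out the husband's continuation value if the offer is rejected.
Round 5 (the wife proposes): the husband will accept anything ≥ 0, so the wife offers 0 and keeps 100.
Round 4 (the husband proposes): the wife can get 100 next round, worth 0.87 × 100 = 87 now; the husband offers that and keeps 13.
Round 3 (the wife proposes): the husband can get 13 next round, worth 0.48 × 13 = 6.24 now, so the wife offers 6.24, keeping 93.76.
Round 2 (the husband proposes): the wife can get 93.76 next round, worth 0.87 × 93.76 = 81.5712 now; the husband offers that and keeps 18.4288.
So by rejecting in round 1, the husband gets 18.4288 next round, worth 0.48 × 18.4288 = 8.845824 now.
Offer 5 < 8.845824, so the husband rejects.

Reject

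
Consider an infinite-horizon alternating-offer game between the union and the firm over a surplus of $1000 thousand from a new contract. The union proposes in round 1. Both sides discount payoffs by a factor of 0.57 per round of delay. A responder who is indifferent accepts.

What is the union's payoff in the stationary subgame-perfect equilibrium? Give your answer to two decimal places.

636.94

In a stationary SPE each proposer offers the other exactly their discounted continuation value.
If the union keeps x when proposing and the firm keeps y when proposing, then x = 1000 − 0.57y and y = 1000 − 0.57x.
Solving: x = 1000(1 − 0.57) / (1 − 0.57·0.57) = 430 / 0.6751 ≈ 636.9427.
The firm gets 1000 − 636.9427 ≈ 363.0573.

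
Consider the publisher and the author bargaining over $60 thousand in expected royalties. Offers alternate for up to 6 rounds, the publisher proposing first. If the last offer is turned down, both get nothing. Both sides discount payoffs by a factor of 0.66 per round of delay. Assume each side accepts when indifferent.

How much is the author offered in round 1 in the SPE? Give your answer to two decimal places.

26.84

Round 6 (the author proposes): rejection yields 0 for the publisher; the author offers 0 and keeps 60.
Round 5 (the publisher proposes): the author can get 60 next round, worth 0.66 × 60 = 39.6 now. The publisher offers 39.6 and keeps 60 − 39.6 = 20.4.
Round 4 (the author proposes): the publisher can get 20.4 next round, worth 0.66 × 20.4 = 13.464 now; the author offers that and keeps 46.536.
Round 3 (the publisher proposes): the author can get 46.536 next round, worth 0.66 × 46.536 = 30.71376 now, so the publisher offers 30.71376, keeping 29.28624.
Round 2 (the author proposes): the publisher can get 29.28624 next round, worth 0.66 × 29.28624 = 19.3289184 now; the author offers that and keeps 40.6710816.
Round 1 (the publisher proposes): the author can get 40.6710816 next round, worth 0.66 × 40.6710816 = 26.842913856 now, so the publisher offers 26.842913856, keeping 33.157086144.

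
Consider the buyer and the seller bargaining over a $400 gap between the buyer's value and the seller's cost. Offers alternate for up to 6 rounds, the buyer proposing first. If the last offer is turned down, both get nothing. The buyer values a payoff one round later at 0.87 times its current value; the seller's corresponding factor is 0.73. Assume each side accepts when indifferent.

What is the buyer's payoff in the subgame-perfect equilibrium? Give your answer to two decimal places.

Round 6 (the seller proposes): the buyer will accept anything ≥ 0, so the seller offers 0 and keeps 400.
Round 5 (the buyer proposes): the seller can get 400 next round, worth 0.73 × 400 = 292 now; the buyer offers that and keeps 108.
Round 4 (the seller proposes): the buyer can get 108 next round, worth 0.87 × 108 = 93.96 now. The seller offers 93.96 and keeps 400 − 93.96 = 306.04.
Round 3 (the buyer proposes): the seller can get 306.04 next round, worth 0.73 × 306.04 = 223.4092 now; the buyer offers that and keeps 176.5908.
Round 2 (the seller proposes): the buyer can get 176.5908 next round, worth 0.87 × 176.5908 = 153.633996 now; the seller offers that and keeps 246.366004.
Round 1 (the buyer proposes): the seller can get 246.366004 next round, worth 0.73 × 246.366004 = 179.84718292 now, so the buyer offers 179.84718292, keeping 220.15281708.

220.15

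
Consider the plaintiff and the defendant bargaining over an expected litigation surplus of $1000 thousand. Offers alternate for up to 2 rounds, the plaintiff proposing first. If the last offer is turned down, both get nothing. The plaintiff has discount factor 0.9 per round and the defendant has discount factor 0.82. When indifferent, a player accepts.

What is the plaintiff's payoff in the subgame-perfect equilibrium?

180

Round 2 (the defendant proposes): rejection yields 0 for the plaintiff; the defendant offers 0 and keeps 1000.
Round 1 (the plaintiff proposes): the defendant can get 1000 next round, worth 0.82 × 1000 = 820 now; the plaintiff offers that and keeps 180.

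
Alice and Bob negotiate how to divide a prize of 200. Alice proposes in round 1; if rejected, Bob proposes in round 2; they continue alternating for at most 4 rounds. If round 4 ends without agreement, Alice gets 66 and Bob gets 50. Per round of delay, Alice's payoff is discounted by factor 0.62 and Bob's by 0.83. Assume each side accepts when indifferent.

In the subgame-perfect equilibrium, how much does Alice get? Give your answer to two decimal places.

79.69

Round 4 (Bob proposes): Alice gets 66 if talks fail, so Bob offers 66 and keeps 134.
Round 3 (Alice proposes): Bob can get 134 next round, worth 0.83 × 134 = 111.22 now; Alice offers that and keeps 88.78.
Round 2 (Bob proposes): Alice can get 88.78 next round, worth 0.62 × 88.78 = 55.0436 now; Bob offers that and keeps 144.9564.
Round 1 (Alice proposes): Bob can get 144.9564 next round, worth 0.83 × 144.9564 = 120.313812 now, so Alice offers 120.313812, keeping 79.686188.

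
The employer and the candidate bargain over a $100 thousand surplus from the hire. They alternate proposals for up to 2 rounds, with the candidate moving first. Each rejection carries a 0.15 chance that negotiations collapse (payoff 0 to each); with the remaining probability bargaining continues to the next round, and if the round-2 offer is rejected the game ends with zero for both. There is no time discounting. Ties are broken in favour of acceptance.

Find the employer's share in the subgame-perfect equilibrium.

85

Round 2 (the employer proposes): rejection yields 0 for the candidate; the employer offers 0 and keeps 100.
Round 1 (the candidate proposes): rejecting gives the employer an expected 0.85 × 100 = 85; the candidate offers that and keeps 15.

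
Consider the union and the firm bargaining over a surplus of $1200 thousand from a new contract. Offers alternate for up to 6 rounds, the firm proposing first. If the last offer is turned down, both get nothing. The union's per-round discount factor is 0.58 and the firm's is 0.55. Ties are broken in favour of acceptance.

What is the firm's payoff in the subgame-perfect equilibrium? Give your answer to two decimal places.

716.06

Round 6 (the union proposes): the firm will accept anything ≥ 0, so the union offers 0 and keeps 1200.
Round 5 (the firm proposes): the union can get 1200 next round, worth 0.58 × 1200 = 696 now. The firm offers 696 and keeps 1200 − 696 = 504.
Round 4 (the union proposes): the firm can get 504 next round, worth 0.55 × 504 = 277.2 now; the union offers that and keeps 922.8.
Round 3 (the firm proposes): the union can get 922.8 next round, worth 0.58 × 922.8 = 535.224 now; the firm offers that and keeps 664.776.
Round 2 (the union proposes): the firm can get 664.776 next round, worth 0.55 × 664.776 = 365.6268 now, so the union offers 365.6268, keeping 834.3732.
Round 1 (the firm proposes): the union can get 834.3732 next round, worth 0.58 × 834.3732 = 483.936456 now, so the firm offers 483.936456, keeping 716.063544.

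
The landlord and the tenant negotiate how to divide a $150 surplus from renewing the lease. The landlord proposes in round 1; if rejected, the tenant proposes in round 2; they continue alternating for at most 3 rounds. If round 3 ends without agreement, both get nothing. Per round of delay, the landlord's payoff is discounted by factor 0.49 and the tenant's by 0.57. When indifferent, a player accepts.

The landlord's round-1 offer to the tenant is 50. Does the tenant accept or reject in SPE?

Accept

Work out the tenant's continuation value if the offer is rejected.
Round 3 (the landlord proposes): rejection yields 0 for the tenant; the landlord offers 0 and keeps 150.
Round 2 (the tenant proposes): the landlord can get 150 next round, worth 0.49 × 150 = 73.5 now; the tenant offers that and keeps 76.5.
So by rejecting in round 1, the tenant gets 76.5 next round, worth 0.57 × 76.5 = 43.605 now.
Offer 50 ≥ 43.605, so the tenant accepts.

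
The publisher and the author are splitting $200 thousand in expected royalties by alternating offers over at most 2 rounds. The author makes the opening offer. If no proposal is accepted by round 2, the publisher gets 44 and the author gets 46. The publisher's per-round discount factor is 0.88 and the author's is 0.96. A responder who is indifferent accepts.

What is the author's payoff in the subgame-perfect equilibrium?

Round 2 (the publisher proposes): the author gets 46 if talks fail, so the publisher offers 46 and keeps 154.
Round 1 (the author proposes): the publisher can get 154 next round, worth 0.88 × 154 = 135.52 now, so the author offers 135.52, keeping 64.48.

64.48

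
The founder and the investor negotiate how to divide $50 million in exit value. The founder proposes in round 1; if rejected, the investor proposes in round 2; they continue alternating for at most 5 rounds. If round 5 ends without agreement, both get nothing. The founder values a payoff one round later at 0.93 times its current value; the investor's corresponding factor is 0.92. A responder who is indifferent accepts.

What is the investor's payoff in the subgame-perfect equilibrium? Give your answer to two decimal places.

Solve by backward induction from round 5.
Round 5 (the founder proposes): the investor will accept anything ≥ 0, so the founder offers 0 and keeps 50.
Round 4 (the investor proposes): the founder can get 50 next round, worth 0.93 × 50 = 46.5 now; the investor offers that and keeps 3.5.
Round 3 (the founder proposes): the investor can get 3.5 next round, worth 0.92 × 3.5 = 3.22 now; the founder offers that and keeps 46.78.
Round 2 (the investor proposes): the founder can get 46.78 next round, worth 0.93 × 46.78 = 43.5054 now; the investor offers that and keeps 6.4946.
Round 1 (the founder proposes): the investor can get 6.4946 next round, worth 0.92 × 6.4946 = 5.975032 now, so the founder offers 5.975032, keeping 44.024968.

5.98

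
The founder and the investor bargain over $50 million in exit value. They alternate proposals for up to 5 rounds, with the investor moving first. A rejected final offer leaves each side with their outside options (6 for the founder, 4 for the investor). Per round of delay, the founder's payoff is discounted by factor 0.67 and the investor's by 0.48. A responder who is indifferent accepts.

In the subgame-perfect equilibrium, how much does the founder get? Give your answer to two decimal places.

Solve by backward induction from round 5.
Round 5 (the investor proposes): the founder gets 6 if talks fail, so the investor offers 6 and keeps 44.
Round 4 (the founder proposes): the investor can get 44 next round, worth 0.48 × 44 = 21.12 now; the founder offers that and keeps 28.88.
Round 3 (the investor proposes): the founder can get 28.88 next round, worth 0.67 × 28.88 = 19.3496 now; the investor offers that and keeps 30.6504.
Round 2 (the founder proposes): the investor can get 30.6504 next round, worth 0.48 × 30.6504 = 14.712192 now, so the founder offers 14.712192, keeping 35.287808.
Round 1 (the investor proposes): the founder can get 35.287808 next round, worth 0.67 × 35.287808 = 23.64283136 now, so the investor offers 23.64283136, keeping 26.35716864.

23.64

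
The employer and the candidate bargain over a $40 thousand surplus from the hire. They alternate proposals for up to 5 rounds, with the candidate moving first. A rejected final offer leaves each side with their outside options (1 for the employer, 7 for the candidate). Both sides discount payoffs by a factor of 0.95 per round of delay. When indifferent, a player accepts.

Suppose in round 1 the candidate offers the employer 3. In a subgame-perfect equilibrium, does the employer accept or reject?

Reject

Round 5 (the candidate proposes): the employer gets 1 if talks fail, so the candidate offers 1 and keeps 39.
Round 4 (the employer proposes): the candidate can get 39 next round, worth 0.95 × 39 = 37.05 now; the employer offers that and keeps 2.95.
Round 3 (the candidate proposes): the employer can get 2.95 next round, worth 0.95 × 2.95 = 2.8025 now. The candidate offers 2.8025 and keeps 40 − 2.8025 = 37.1975.
Round 2 (the employer proposes): the candidate can get 37.1975 next round, worth 0.95 × 37.1975 = 35.337625 now; the employer offers that and keeps 4.662375.
So by rejecting in round 1, the employer gets 4.662375 next round, worth 0.95 × 4.662375 = 4.42925625 now.
Offer 3 < 4.42925625, so the employer rejects.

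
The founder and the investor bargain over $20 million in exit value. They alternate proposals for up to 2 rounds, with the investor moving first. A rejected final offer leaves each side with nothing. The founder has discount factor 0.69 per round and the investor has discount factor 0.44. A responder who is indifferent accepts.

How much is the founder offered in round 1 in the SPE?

Round 2 (the founder proposes): rejection yields 0 for the investor; the founder offers 0 and keeps 20.
Round 1 (the investor proposes): the founder can get 20 next round, worth 0.69 × 20 = 13.8 now. The investor offers 13.8 and keeps 20 − 13.8 = 6.2.

13.8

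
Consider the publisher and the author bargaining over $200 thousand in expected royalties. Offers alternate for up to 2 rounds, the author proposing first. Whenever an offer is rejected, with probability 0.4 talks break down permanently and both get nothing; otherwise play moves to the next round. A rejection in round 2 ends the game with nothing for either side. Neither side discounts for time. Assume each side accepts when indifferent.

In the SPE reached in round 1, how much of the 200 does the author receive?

Round 2 (the publisher proposes): rejection yields 0 for the author; the publisher offers 0 and keeps 200.
Round 1 (the author proposes): rejecting gives the publisher an expected 0.6 × 200 = 120; the author offers that and keeps 80.

80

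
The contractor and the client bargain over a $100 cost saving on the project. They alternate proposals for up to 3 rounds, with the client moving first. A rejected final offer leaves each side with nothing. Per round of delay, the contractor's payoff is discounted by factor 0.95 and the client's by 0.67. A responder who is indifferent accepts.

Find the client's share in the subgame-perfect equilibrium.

Work backward from the last round.
Round 3 (the client proposes): the contractor will accept anything ≥ 0, so the client offers 0 and keeps 100.
Round 2 (the contractor proposes): the client can get 100 next round, worth 0.67 × 100 = 67 now, so the contractor offers 67, keeping 33.
Round 1 (the client proposes): the contractor can get 33 next round, worth 0.95 × 33 = 31.35 now. The client offers 31.35 and keeps 100 − 31.35 = 68.65.

68.65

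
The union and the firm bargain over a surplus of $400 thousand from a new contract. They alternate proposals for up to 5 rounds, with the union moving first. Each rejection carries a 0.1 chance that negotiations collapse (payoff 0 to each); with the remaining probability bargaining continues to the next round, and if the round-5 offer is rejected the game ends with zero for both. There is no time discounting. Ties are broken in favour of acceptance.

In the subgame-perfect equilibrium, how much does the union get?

334.84

By backward induction:
Round 5 (the union proposes): the firm will accept anything ≥ 0, so the union offers 0 and keeps 400.
Round 4 (the firm proposes): rejecting gives the union an expected 0.9 × 400 = 360. The firm offers 360 and keeps 400 − 360 = 40.
Round 3 (the union proposes): rejecting gives the firm an expected 0.9 × 40 = 36; the union offers that and keeps 364.
Round 2 (the firm proposes): rejecting gives the union an expected 0.9 × 364 = 327.6; the firm offers that and keeps 72.4.
Round 1 (the union proposes): rejecting gives the firm an expected 0.9 × 72.4 = 65.16. The union offers 65.16 and keeps 400 − 65.16 = 334.84.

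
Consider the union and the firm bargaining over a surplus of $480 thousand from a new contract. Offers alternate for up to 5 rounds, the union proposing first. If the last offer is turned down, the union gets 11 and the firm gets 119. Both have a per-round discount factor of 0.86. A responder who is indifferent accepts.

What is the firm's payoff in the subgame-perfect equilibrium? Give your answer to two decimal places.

Round 5 (the union proposes): the firm gets 119 if talks fail, so the union offers 119 and keeps 361.
Round 4 (the firm proposes): the union can get 361 next round, worth 0.86 × 361 = 310.46 now, so the firm offers 310.46, keeping 169.54.
Round 3 (the union proposes): the firm can get 169.54 next round, worth 0.86 × 169.54 = 145.8044 now; the union offers that and keeps 334.1956.
Round 2 (the firm proposes): the union can get 334.1956 next round, worth 0.86 × 334.1956 = 287.408216 now. The firm offers 287.408216 and keeps 480 − 287.408216 = 192.591784.
Round 1 (the union proposes): the firm can get 192.591784 next round, worth 0.86 × 192.591784 = 165.62893424 now. The union offers 165.62893424 and keeps 480 − 165.62893424 = 314.37106576.

165.63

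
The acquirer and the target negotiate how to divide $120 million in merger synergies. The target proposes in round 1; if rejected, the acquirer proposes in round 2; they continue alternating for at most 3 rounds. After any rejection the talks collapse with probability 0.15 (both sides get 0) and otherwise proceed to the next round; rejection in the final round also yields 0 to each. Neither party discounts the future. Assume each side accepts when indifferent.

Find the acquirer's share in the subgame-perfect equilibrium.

15.3

Round 3 (the target proposes): the acquirer will accept anything ≥ 0, so the target offers 0 and keeps 120.
Round 2 (the acquirer proposes): rejecting gives the target an expected 0.85 × 120 = 102. The acquirer offers 102 and keeps 120 − 102 = 18.
Round 1 (the target proposes): rejecting gives the acquirer an expected 0.85 × 18 = 15.3; the target offers that and keeps 104.7.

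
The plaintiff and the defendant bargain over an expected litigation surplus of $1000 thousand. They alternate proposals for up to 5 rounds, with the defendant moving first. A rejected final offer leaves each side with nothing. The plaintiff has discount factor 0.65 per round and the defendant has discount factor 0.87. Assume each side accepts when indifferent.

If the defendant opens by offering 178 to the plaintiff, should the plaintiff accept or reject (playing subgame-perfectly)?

Accept

Round 5 (the defendant proposes): rejection yields 0 for the plaintiff; the defendant offers 0 and keeps 1000.
Round 4 (the plaintiff proposes): the defendant can get 1000 next round, worth 0.87 × 1000 = 870 now; the plaintiff offers that and keeps 130.
Round 3 (the defendant proposes): the plaintiff can get 130 next round, worth 0.65 × 130 = 84.5 now; the defendant offers that and keeps 915.5.
Round 2 (the plaintiff proposes): the defendant can get 915.5 next round, worth 0.87 × 915.5 = 796.485 now. The plaintiff offers 796.485 and keeps 1000 − 796.485 = 203.515.
So by rejecting in round 1, the plaintiff gets 203.515 next round, worth 0.65 × 203.515 = 132.28475 now.
Offer 178 ≥ 132.28475, so the plaintiff accepts.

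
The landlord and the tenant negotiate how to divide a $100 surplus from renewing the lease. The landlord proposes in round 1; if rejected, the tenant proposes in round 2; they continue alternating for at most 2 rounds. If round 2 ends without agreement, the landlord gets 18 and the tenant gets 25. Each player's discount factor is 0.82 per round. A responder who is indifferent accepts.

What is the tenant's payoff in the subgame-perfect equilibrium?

67.24

Round 2 (the tenant proposes): the landlord gets 18 if talks fail, so the tenant offers 18 and keeps 82.
Round 1 (the landlord proposes): the tenant can get 82 next round, worth 0.82 × 82 = 67.24 now; the landlord offers that and keeps 32.76.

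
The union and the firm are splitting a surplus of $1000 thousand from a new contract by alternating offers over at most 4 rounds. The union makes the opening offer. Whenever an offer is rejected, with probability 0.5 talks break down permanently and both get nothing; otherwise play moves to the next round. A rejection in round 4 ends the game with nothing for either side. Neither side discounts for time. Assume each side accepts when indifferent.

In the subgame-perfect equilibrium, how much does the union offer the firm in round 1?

375

Round 4 (the firm proposes): the union will accept anything ≥ 0, so the firm offers 0 and keeps 1000.
Round 3 (the union proposes): rejecting gives the firm an expected 0.5 × 1000 = 500, so the union offers 500, keeping 500.
Round 2 (the firm proposes): rejecting gives the union an expected 0.5 × 500 = 250; the firm offers that and keeps 750.
Round 1 (the union proposes): rejecting gives the firm an expected 0.5 × 750 = 375, so the union offers 375, keeping 625.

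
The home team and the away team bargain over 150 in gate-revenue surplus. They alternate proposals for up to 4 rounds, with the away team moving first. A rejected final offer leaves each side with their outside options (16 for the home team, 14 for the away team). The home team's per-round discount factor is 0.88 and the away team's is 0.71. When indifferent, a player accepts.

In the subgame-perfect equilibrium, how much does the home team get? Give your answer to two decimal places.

Round 4 (the home team proposes): the away team gets 14 if talks fail, so the home team offers 14 and keeps 136.
Round 3 (the away team proposes): the home team can get 136 next round, worth 0.88 × 136 = 119.68 now; the away team offers that and keeps 30.32.
Round 2 (the home team proposes): the away team can get 30.32 next round, worth 0.71 × 30.32 = 21.5272 now. The home team offers 21.5272 and keeps 150 − 21.5272 = 128.4728.
Round 1 (the away team proposes): the home team can get 128.4728 next round, worth 0.88 × 128.4728 = 113.056064 now, so the away team offers 113.056064, keeping 36.943936.

113.06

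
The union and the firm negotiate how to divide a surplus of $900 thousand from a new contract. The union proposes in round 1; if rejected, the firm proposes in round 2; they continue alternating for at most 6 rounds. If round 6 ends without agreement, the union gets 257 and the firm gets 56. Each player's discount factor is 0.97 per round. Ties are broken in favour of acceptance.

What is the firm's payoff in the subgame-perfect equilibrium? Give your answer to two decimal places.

603.00

By backward induction:
Round 6 (the firm proposes): the union gets 257 if talks fail, so the firm offers 257 and keeps 643.
Round 5 (the union proposes): the firm can get 643 next round, worth 0.97 × 643 = 623.71 now, so the union offers 623.71, keeping 276.29.
Round 4 (the firm proposes): the union can get 276.29 next round, worth 0.97 × 276.29 = 268.0013 now. The firm offers 268.0013 and keeps 900 − 268.0013 = 631.9987.
Round 3 (the union proposes): the firm can get 631.9987 next round, worth 0.97 × 631.9987 = 613.038739 now; the union offers that and keeps 286.961261.
Round 2 (the firm proposes): the union can get 286.961261 next round, worth 0.97 × 286.961261 = 278.35242317 now; the firm offers that and keeps 621.64757683.
Round 1 (the union proposes): the firm can get 621.64757683 next round, worth 0.97 × 621.64757683 = 602.9981495251 now. The union offers 602.9981495251 and keeps 900 − 602.9981495251 = 297.0018504749.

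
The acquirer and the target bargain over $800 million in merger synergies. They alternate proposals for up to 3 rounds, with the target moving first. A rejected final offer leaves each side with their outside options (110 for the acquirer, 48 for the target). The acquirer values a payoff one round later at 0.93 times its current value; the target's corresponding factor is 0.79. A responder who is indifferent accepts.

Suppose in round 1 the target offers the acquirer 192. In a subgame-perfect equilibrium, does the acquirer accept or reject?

Reject

Round 3 (the target proposes): the acquirer gets 110 if talks fail, so the target offers 110 and keeps 690.
Round 2 (the acquirer proposes): the target can get 690 next round, worth 0.79 × 690 = 545.1 now, so the acquirer offers 545.1, keeping 254.9.
So by rejecting in round 1, the acquirer gets 254.9 next round, worth 0.93 × 254.9 = 237.057 now.
Offer 192 < 237.057, so the acquirer rejects.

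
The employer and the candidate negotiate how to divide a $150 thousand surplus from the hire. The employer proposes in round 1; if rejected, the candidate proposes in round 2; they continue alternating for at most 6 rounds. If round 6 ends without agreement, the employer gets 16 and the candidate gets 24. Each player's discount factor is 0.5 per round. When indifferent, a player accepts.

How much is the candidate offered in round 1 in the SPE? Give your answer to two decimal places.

Round 6 (the candidate proposes): the employer gets 16 if talks fail, so the candidate offers 16 and keeps 134.
Round 5 (the employer proposes): the candidate can get 134 next round, worth 0.5 × 134 = 67 now. The employer offers 67 and keeps 150 − 67 = 83.
Round 4 (the candidate proposes): the employer can get 83 next round, worth 0.5 × 83 = 41.5 now; the candidate offers that and keeps 108.5.
Round 3 (the employer proposes): the candidate can get 108.5 next round, worth 0.5 × 108.5 = 54.25 now; the employer offers that and keeps 95.75.
Round 2 (the candidate proposes): the employer can get 95.75 next round, worth 0.5 × 95.75 = 47.875 now, so the candidate offers 47.875, keeping 102.125.
Round 1 (the employer proposes): the candidate can get 102.125 next round, worth 0.5 × 102.125 = 51.0625 now. The employer offers 51.0625 and keeps 150 − 51.0625 = 98.9375.

51.06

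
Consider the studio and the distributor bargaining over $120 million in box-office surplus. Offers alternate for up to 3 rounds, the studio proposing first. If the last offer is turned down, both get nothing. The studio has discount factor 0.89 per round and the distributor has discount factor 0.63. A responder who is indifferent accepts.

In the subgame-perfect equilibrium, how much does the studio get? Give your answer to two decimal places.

111.68

Solve by backward induction from round 3.
Round 3 (the studio proposes): rejection yields 0 for the distributor; the studio offers 0 and keeps 120.
Round 2 (the distributor proposes): the studio can get 120 next round, worth 0.89 × 120 = 106.8 now; the distributor offers that and keeps 13.2.
Round 1 (the studio proposes): the distributor can get 13.2 next round, worth 0.63 × 13.2 = 8.316 now, so the studio offers 8.316, keeping 111.684.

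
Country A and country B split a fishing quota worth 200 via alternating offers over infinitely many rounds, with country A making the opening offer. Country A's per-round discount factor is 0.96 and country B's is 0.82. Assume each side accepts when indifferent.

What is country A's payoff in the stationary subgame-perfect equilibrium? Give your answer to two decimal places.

169.17

In a stationary SPE each proposer offers the other exactly their discounted continuation value.
If country A keeps x when proposing and country B keeps y when proposing, then x = 200 − 0.82y and y = 200 − 0.96x.
Solving: x = 200(1 − 0.82) / (1 − 0.96·0.82) = 36 / 0.2128 ≈ 169.1729.
Country B gets 200 − 169.1729 ≈ 30.8271.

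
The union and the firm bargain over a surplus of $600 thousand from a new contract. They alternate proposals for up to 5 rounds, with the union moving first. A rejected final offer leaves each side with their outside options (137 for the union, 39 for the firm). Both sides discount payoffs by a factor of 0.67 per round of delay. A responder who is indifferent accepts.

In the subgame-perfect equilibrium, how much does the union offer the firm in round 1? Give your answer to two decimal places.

Round 5 (the union proposes): the firm gets 39 if talks fail, so the union offers 39 and keeps 561.
Round 4 (the firm proposes): the union can get 561 next round, worth 0.67 × 561 = 375.87 now. The firm offers 375.87 and keeps 600 − 375.87 = 224.13.
Round 3 (the union proposes): the firm can get 224.13 next round, worth 0.67 × 224.13 = 150.1671 now; the union offers that and keeps 449.8329.
Round 2 (the firm proposes): the union can get 449.8329 next round, worth 0.67 × 449.8329 = 301.388043 now, so the firm offers 301.388043, keeping 298.611957.
Round 1 (the union proposes): the firm can get 298.611957 next round, worth 0.67 × 298.611957 = 200.07001119 now, so the union offers 200.07001119, keeping 399.92998881.

200.07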